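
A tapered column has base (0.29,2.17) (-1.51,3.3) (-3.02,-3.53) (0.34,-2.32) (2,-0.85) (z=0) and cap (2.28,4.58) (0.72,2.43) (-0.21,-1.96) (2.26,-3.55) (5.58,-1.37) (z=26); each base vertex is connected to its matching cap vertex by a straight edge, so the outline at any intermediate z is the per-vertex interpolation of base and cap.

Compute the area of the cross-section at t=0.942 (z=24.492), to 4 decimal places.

Cross-section at t=0.942: each vertex is (1-t)·p0[i] + t·p1[i].
  v1: (1-0.942)·(0.29,2.17) + 0.942·(2.28,4.58) = (2.1646,4.4402)
  v2: (1-0.942)·(-1.51,3.3) + 0.942·(0.72,2.43) = (0.5907,2.4805)
  v3: (1-0.942)·(-3.02,-3.53) + 0.942·(-0.21,-1.96) = (-0.3730,-2.0511)
  v4: (1-0.942)·(0.34,-2.32) + 0.942·(2.26,-3.55) = (2.1486,-3.4787)
  v5: (1-0.942)·(2,-0.85) + 0.942·(5.58,-1.37) = (5.3724,-1.3398)
Shoelace sum Σ(x_i·y_{i+1} − x_{i+1}·y_i):
  i=1: 2.1646·2.4805 − 0.5907·4.4402 = +2.7465 (running +2.7465)
  i=2: 0.5907·-2.0511 − -0.3730·2.4805 = -0.2863 (running +2.4602)
  i=3: -0.3730·-3.4787 − 2.1486·-2.0511 = +5.7045 (running +8.1646)
  i=4: 2.1486·-1.3398 − 5.3724·-3.4787 = +15.8098 (running +23.9744)
  i=5: 5.3724·4.4402 − 2.1646·-1.3398 = +26.7547 (running +50.7291)
Area = |Σ|/2 = |50.7291|/2 = 25.3645

Area at t=0.942: 25.3645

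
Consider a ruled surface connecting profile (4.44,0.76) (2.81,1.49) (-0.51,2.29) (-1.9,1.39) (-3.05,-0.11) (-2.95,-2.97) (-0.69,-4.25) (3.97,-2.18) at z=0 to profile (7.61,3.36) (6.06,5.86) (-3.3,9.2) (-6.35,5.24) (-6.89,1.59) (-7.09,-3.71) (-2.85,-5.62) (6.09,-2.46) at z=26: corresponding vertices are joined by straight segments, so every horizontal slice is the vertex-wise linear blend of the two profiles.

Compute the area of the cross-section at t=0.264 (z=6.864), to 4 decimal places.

Cross-section at t=0.264: each vertex is (1-t)·p0[i] + t·p1[i].
  v1: (1-0.264)·(4.44,0.76) + 0.264·(7.61,3.36) = (5.2769,1.4464)
  v2: (1-0.264)·(2.81,1.49) + 0.264·(6.06,5.86) = (3.6680,2.6437)
  v3: (1-0.264)·(-0.51,2.29) + 0.264·(-3.3,9.2) = (-1.2466,4.1142)
  v4: (1-0.264)·(-1.9,1.39) + 0.264·(-6.35,5.24) = (-3.0748,2.4064)
  v5: (1-0.264)·(-3.05,-0.11) + 0.264·(-6.89,1.59) = (-4.0638,0.3388)
  v6: (1-0.264)·(-2.95,-2.97) + 0.264·(-7.09,-3.71) = (-4.0430,-3.1654)
  v7: (1-0.264)·(-0.69,-4.25) + 0.264·(-2.85,-5.62) = (-1.2602,-4.6117)
  v8: (1-0.264)·(3.97,-2.18) + 0.264·(6.09,-2.46) = (4.5297,-2.2539)
Shoelace sum Σ(x_i·y_{i+1} − x_{i+1}·y_i):
  i=1: 5.2769·2.6437 − 3.6680·1.4464 = +8.6450 (running +8.6450)
  i=2: 3.6680·4.1142 − -1.2466·2.6437 = +18.3865 (running +27.0315)
  i=3: -1.2466·2.4064 − -3.0748·4.1142 = +9.6507 (running +36.6823)
  i=4: -3.0748·0.3388 − -4.0638·2.4064 = +8.7373 (running +45.4196)
  i=5: -4.0638·-3.1654 − -4.0430·0.3388 = +14.2330 (running +59.6526)
  i=6: -4.0430·-4.6117 − -1.2602·-3.1654 = +14.6557 (running +74.3083)
  i=7: -1.2602·-2.2539 − 4.5297·-4.6117 = +23.7299 (running +98.0382)
  i=8: 4.5297·1.4464 − 5.2769·-2.2539 = +18.4454 (running +116.4836)
Area = |Σ|/2 = |116.4836|/2 = 58.2418

Area at t=0.264: 58.2418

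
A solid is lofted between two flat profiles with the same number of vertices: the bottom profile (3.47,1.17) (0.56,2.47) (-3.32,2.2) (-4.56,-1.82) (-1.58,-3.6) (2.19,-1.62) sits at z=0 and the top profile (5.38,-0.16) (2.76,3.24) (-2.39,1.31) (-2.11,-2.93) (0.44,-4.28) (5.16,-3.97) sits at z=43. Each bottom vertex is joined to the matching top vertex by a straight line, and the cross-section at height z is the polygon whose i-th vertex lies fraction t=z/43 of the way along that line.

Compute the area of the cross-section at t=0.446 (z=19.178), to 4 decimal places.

Cross-section at t=0.446: each vertex is (1-t)·p0[i] + t·p1[i].
  v1: (1-0.446)·(3.47,1.17) + 0.446·(5.38,-0.16) = (4.3219,0.5768)
  v2: (1-0.446)·(0.56,2.47) + 0.446·(2.76,3.24) = (1.5412,2.8134)
  v3: (1-0.446)·(-3.32,2.2) + 0.446·(-2.39,1.31) = (-2.9052,1.8031)
  v4: (1-0.446)·(-4.56,-1.82) + 0.446·(-2.11,-2.93) = (-3.4673,-2.3151)
  v5: (1-0.446)·(-1.58,-3.6) + 0.446·(0.44,-4.28) = (-0.6791,-3.9033)
  v6: (1-0.446)·(2.19,-1.62) + 0.446·(5.16,-3.97) = (3.5146,-2.6681)
Shoelace sum Σ(x_i·y_{i+1} − x_{i+1}·y_i):
  i=1: 4.3219·2.8134 − 1.5412·0.5768 = +11.2702 (running +11.2702)
  i=2: 1.5412·1.8031 − -2.9052·2.8134 = +10.9525 (running +22.2227)
  i=3: -2.9052·-2.3151 − -3.4673·1.8031 = +12.9775 (running +35.2002)
  i=4: -3.4673·-3.9033 − -0.6791·-2.3151 = +11.9617 (running +47.1619)
  i=5: -0.6791·-2.6681 − 3.5146·-3.9033 = +15.5304 (running +62.6923)
  i=6: 3.5146·0.5768 − 4.3219·-2.6681 = +13.5585 (running +76.2508)
Area = |Σ|/2 = |76.2508|/2 = 38.1254

Area at t=0.446: 38.1254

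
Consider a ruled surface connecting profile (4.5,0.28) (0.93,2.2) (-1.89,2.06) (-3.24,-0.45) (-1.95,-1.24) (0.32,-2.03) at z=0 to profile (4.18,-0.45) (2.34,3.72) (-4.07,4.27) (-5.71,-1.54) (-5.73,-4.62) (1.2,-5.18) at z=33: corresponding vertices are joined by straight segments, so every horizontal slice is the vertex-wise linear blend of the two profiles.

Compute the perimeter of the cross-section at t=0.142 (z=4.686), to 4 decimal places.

Cross-section at t=0.142: each vertex is (1-t)·p0[i] + t·p1[i].
  v1: (1-0.142)·(4.5,0.28) + 0.142·(4.18,-0.45) = (4.4546,0.1763)
  v2: (1-0.142)·(0.93,2.2) + 0.142·(2.34,3.72) = (1.1302,2.4158)
  v3: (1-0.142)·(-1.89,2.06) + 0.142·(-4.07,4.27) = (-2.1996,2.3738)
  v4: (1-0.142)·(-3.24,-0.45) + 0.142·(-5.71,-1.54) = (-3.5907,-0.6048)
  v5: (1-0.142)·(-1.95,-1.24) + 0.142·(-5.73,-4.62) = (-2.4868,-1.7200)
  v6: (1-0.142)·(0.32,-2.03) + 0.142·(1.2,-5.18) = (0.4450,-2.4773)
Perimeter = Σ |v_{i+1} − v_i|:
  edge 1→2: √(-3.3243² + 2.2395²) = 4.0083 (running 4.0083)
  edge 2→3: √(-3.3298² + -0.0420²) = 3.3300 (running 7.3384)
  edge 3→4: √(-1.3912² + -2.9786²) = 3.2875 (running 10.6258)
  edge 4→5: √(1.1040² + -1.1152²) = 1.5692 (running 12.1950)
  edge 5→6: √(2.9317² + -0.7573²) = 3.0280 (running 15.2230)
  edge 6→1: √(4.0096² + 2.6536²) = 4.8082 (running 20.0312)
Perimeter = 20.0312

Perimeter at t=0.142: 20.0312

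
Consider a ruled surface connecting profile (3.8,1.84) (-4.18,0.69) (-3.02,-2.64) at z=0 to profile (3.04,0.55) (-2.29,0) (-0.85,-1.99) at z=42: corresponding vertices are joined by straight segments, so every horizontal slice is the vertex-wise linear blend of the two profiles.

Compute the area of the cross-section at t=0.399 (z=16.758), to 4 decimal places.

Area at t=0.399: 10.2546

Cross-section at t=0.399: each vertex is (1-t)·p0[i] + t·p1[i].
  v1: (1-0.399)·(3.8,1.84) + 0.399·(3.04,0.55) = (3.4968,1.3253)
  v2: (1-0.399)·(-4.18,0.69) + 0.399·(-2.29,0) = (-3.4259,0.4147)
  v3: (1-0.399)·(-3.02,-2.64) + 0.399·(-0.85,-1.99) = (-2.1542,-2.3807)
Shoelace sum Σ(x_i·y_{i+1} − x_{i+1}·y_i):
  i=1: 3.4968·0.4147 − -3.4259·1.3253 = +5.9904 (running +5.9904)
  i=2: -3.4259·-2.3807 − -2.1542·0.4147 = +9.0492 (running +15.0395)
  i=3: -2.1542·1.3253 − 3.4968·-2.3807 = +5.4697 (running +20.5092)
Area = |Σ|/2 = |20.5092|/2 = 10.2546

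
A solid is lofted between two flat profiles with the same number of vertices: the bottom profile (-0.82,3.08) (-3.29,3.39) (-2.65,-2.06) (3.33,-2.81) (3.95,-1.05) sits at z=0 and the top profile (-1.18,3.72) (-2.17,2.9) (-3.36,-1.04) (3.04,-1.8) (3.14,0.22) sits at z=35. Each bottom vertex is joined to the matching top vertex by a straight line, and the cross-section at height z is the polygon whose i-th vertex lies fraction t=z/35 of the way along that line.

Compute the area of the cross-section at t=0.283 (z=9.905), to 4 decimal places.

Cross-section at t=0.283: each vertex is (1-t)·p0[i] + t·p1[i].
  v1: (1-0.283)·(-0.82,3.08) + 0.283·(-1.18,3.72) = (-0.9219,3.2611)
  v2: (1-0.283)·(-3.29,3.39) + 0.283·(-2.17,2.9) = (-2.9730,3.2513)
  v3: (1-0.283)·(-2.65,-2.06) + 0.283·(-3.36,-1.04) = (-2.8509,-1.7713)
  v4: (1-0.283)·(3.33,-2.81) + 0.283·(3.04,-1.8) = (3.2479,-2.5242)
  v5: (1-0.283)·(3.95,-1.05) + 0.283·(3.14,0.22) = (3.7208,-0.6906)
Shoelace sum Σ(x_i·y_{i+1} − x_{i+1}·y_i):
  i=1: -0.9219·3.2513 − -2.9730·3.2611 = +6.6981 (running +6.6981)
  i=2: -2.9730·-1.7713 − -2.8509·3.2513 = +14.5356 (running +21.2337)
  i=3: -2.8509·-2.5242 − 3.2479·-1.7713 = +12.9494 (running +34.1831)
  i=4: 3.2479·-0.6906 − 3.7208·-2.5242 = +7.1489 (running +41.3320)
  i=5: 3.7208·3.2611 − -0.9219·-0.6906 = +11.4972 (running +52.8292)
Area = |Σ|/2 = |52.8292|/2 = 26.4146

Area at t=0.283: 26.4146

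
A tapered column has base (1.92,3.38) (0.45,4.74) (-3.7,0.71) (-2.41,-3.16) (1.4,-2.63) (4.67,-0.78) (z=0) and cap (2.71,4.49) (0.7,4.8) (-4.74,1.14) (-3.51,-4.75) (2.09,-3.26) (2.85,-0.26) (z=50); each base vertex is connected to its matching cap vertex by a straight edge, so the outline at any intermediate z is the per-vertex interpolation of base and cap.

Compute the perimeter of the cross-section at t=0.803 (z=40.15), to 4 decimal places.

Cross-section at t=0.803: each vertex is (1-t)·p0[i] + t·p1[i].
  v1: (1-0.803)·(1.92,3.38) + 0.803·(2.71,4.49) = (2.5544,4.2713)
  v2: (1-0.803)·(0.45,4.74) + 0.803·(0.7,4.8) = (0.6508,4.7882)
  v3: (1-0.803)·(-3.7,0.71) + 0.803·(-4.74,1.14) = (-4.5351,1.0553)
  v4: (1-0.803)·(-2.41,-3.16) + 0.803·(-3.51,-4.75) = (-3.2933,-4.4368)
  v5: (1-0.803)·(1.4,-2.63) + 0.803·(2.09,-3.26) = (1.9541,-3.1359)
  v6: (1-0.803)·(4.67,-0.78) + 0.803·(2.85,-0.26) = (3.2085,-0.3624)
Perimeter = Σ |v_{i+1} − v_i|:
  edge 1→2: √(-1.9036² + 0.5168²) = 1.9725 (running 1.9725)
  edge 2→3: √(-5.1859² + -3.7329²) = 6.3897 (running 8.3622)
  edge 3→4: √(1.2418² + -5.4921²) = 5.6307 (running 13.9929)
  edge 4→5: √(5.2474² + 1.3009²) = 5.4062 (running 19.3991)
  edge 5→6: √(1.2545² + 2.7734²) = 3.0440 (running 22.4431)
  edge 6→1: √(-0.6542² + 4.6338²) = 4.6797 (running 27.1228)
Perimeter = 27.1228

Perimeter at t=0.803: 27.1228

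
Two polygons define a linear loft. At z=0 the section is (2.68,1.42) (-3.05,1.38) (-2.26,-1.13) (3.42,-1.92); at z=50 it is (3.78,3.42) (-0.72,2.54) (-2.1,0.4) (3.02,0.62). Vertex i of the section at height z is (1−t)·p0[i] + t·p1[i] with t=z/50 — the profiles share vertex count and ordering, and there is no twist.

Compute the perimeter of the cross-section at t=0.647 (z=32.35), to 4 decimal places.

Cross-section at t=0.647: each vertex is (1-t)·p0[i] + t·p1[i].
  v1: (1-0.647)·(2.68,1.42) + 0.647·(3.78,3.42) = (3.3917,2.7140)
  v2: (1-0.647)·(-3.05,1.38) + 0.647·(-0.72,2.54) = (-1.5425,2.1305)
  v3: (1-0.647)·(-2.26,-1.13) + 0.647·(-2.1,0.4) = (-2.1565,-0.1401)
  v4: (1-0.647)·(3.42,-1.92) + 0.647·(3.02,0.62) = (3.1612,-0.2766)
Perimeter = Σ |v_{i+1} − v_i|:
  edge 1→2: √(-4.9342² + -0.5835²) = 4.9686 (running 4.9686)
  edge 2→3: √(-0.6140² + -2.2706²) = 2.3522 (running 7.3207)
  edge 3→4: √(5.3177² + -0.1365²) = 5.3194 (running 12.6402)
  edge 4→1: √(0.2305² + 2.9906²) = 2.9995 (running 15.6397)
Perimeter = 15.6397

Perimeter at t=0.647: 15.6397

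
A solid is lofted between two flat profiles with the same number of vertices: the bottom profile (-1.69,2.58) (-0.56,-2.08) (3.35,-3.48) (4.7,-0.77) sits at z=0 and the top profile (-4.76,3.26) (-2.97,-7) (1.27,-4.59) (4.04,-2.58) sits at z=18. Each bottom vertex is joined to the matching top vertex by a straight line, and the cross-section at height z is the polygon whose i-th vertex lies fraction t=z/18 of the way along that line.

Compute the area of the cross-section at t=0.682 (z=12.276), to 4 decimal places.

Area at t=0.682: 33.2977

Cross-section at t=0.682: each vertex is (1-t)·p0[i] + t·p1[i].
  v1: (1-0.682)·(-1.69,2.58) + 0.682·(-4.76,3.26) = (-3.7837,3.0438)
  v2: (1-0.682)·(-0.56,-2.08) + 0.682·(-2.97,-7) = (-2.2036,-5.4354)
  v3: (1-0.682)·(3.35,-3.48) + 0.682·(1.27,-4.59) = (1.9314,-4.2370)
  v4: (1-0.682)·(4.7,-0.77) + 0.682·(4.04,-2.58) = (4.2499,-2.0044)
Shoelace sum Σ(x_i·y_{i+1} − x_{i+1}·y_i):
  i=1: -3.7837·-5.4354 − -2.2036·3.0438 = +27.2736 (running +27.2736)
  i=2: -2.2036·-4.2370 − 1.9314·-5.4354 = +19.8350 (running +47.1086)
  i=3: 1.9314·-2.0044 − 4.2499·-4.2370 = +14.1354 (running +61.2440)
  i=4: 4.2499·3.0438 − -3.7837·-2.0044 = +5.3514 (running +66.5954)
Area = |Σ|/2 = |66.5954|/2 = 33.2977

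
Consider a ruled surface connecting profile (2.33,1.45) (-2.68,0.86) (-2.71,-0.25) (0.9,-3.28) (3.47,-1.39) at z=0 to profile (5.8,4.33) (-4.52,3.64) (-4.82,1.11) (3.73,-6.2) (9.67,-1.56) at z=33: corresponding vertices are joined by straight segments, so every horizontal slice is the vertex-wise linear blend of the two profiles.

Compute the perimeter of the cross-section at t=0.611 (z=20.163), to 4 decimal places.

Perimeter at t=0.611: 30.2976

Cross-section at t=0.611: each vertex is (1-t)·p0[i] + t·p1[i].
  v1: (1-0.611)·(2.33,1.45) + 0.611·(5.8,4.33) = (4.4502,3.2097)
  v2: (1-0.611)·(-2.68,0.86) + 0.611·(-4.52,3.64) = (-3.8042,2.5586)
  v3: (1-0.611)·(-2.71,-0.25) + 0.611·(-4.82,1.11) = (-3.9992,0.5810)
  v4: (1-0.611)·(0.9,-3.28) + 0.611·(3.73,-6.2) = (2.6291,-5.0641)
  v5: (1-0.611)·(3.47,-1.39) + 0.611·(9.67,-1.56) = (7.2582,-1.4939)
Perimeter = Σ |v_{i+1} − v_i|:
  edge 1→2: √(-8.2544² + -0.6511²) = 8.2800 (running 8.2800)
  edge 2→3: √(-0.1950² + -1.9776²) = 1.9872 (running 10.2673)
  edge 3→4: √(6.6283² + -5.6451²) = 8.7064 (running 18.9737)
  edge 4→5: √(4.6291² + 3.5702²) = 5.8459 (running 24.8196)
  edge 5→1: √(-2.8080² + 4.7035²) = 5.4780 (running 30.2976)
Perimeter = 30.2976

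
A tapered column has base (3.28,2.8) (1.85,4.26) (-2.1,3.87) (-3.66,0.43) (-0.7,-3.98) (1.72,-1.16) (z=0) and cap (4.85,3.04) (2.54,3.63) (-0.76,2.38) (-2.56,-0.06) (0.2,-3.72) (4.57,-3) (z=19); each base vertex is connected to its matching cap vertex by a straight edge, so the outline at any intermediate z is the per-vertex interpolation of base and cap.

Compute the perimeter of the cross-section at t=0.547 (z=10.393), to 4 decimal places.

Cross-section at t=0.547: each vertex is (1-t)·p0[i] + t·p1[i].
  v1: (1-0.547)·(3.28,2.8) + 0.547·(4.85,3.04) = (4.1388,2.9313)
  v2: (1-0.547)·(1.85,4.26) + 0.547·(2.54,3.63) = (2.2274,3.9154)
  v3: (1-0.547)·(-2.1,3.87) + 0.547·(-0.76,2.38) = (-1.3670,3.0550)
  v4: (1-0.547)·(-3.66,0.43) + 0.547·(-2.56,-0.06) = (-3.0583,0.1620)
  v5: (1-0.547)·(-0.7,-3.98) + 0.547·(0.2,-3.72) = (-0.2077,-3.8378)
  v6: (1-0.547)·(1.72,-1.16) + 0.547·(4.57,-3) = (3.2790,-2.1665)
Perimeter = Σ |v_{i+1} − v_i|:
  edge 1→2: √(-1.9114² + 0.9841²) = 2.1498 (running 2.1498)
  edge 2→3: √(-3.5945² + -0.8604²) = 3.6960 (running 5.8458)
  edge 3→4: √(-1.6913² + -2.8930²) = 3.3511 (running 9.1969)
  edge 4→5: √(2.8506² + -3.9998²) = 4.9116 (running 14.1085)
  edge 5→6: √(3.4867² + 1.6713²) = 3.8665 (running 17.9751)
  edge 6→1: √(0.8598² + 5.0978²) = 5.1698 (running 23.1448)
Perimeter = 23.1448

Perimeter at t=0.547: 23.1448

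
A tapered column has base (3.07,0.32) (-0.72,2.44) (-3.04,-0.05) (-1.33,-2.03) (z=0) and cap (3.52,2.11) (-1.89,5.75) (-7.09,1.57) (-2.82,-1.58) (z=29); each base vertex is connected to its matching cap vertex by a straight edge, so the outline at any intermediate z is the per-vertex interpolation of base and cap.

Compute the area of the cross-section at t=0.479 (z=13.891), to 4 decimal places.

Cross-section at t=0.479: each vertex is (1-t)·p0[i] + t·p1[i].
  v1: (1-0.479)·(3.07,0.32) + 0.479·(3.52,2.11) = (3.2855,1.1774)
  v2: (1-0.479)·(-0.72,2.44) + 0.479·(-1.89,5.75) = (-1.2804,4.0255)
  v3: (1-0.479)·(-3.04,-0.05) + 0.479·(-7.09,1.57) = (-4.9799,0.7260)
  v4: (1-0.479)·(-1.33,-2.03) + 0.479·(-2.82,-1.58) = (-2.0437,-1.8144)
Shoelace sum Σ(x_i·y_{i+1} − x_{i+1}·y_i):
  i=1: 3.2855·4.0255 − -1.2804·1.1774 = +14.7335 (running +14.7335)
  i=2: -1.2804·0.7260 − -4.9799·4.0255 = +19.1172 (running +33.8507)
  i=3: -4.9799·-1.8144 − -2.0437·0.7260 = +10.5196 (running +44.3703)
  i=4: -2.0437·1.1774 − 3.2855·-1.8144 = +3.5552 (running +47.9255)
Area = |Σ|/2 = |47.9255|/2 = 23.9627

Area at t=0.479: 23.9627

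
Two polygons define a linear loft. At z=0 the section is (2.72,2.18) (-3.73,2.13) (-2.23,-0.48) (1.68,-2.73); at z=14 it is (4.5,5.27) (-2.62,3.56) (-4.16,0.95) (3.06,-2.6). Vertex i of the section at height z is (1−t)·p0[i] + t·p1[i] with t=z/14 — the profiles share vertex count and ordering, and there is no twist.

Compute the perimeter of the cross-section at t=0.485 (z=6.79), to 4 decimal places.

Cross-section at t=0.485: each vertex is (1-t)·p0[i] + t·p1[i].
  v1: (1-0.485)·(2.72,2.18) + 0.485·(4.5,5.27) = (3.5833,3.6786)
  v2: (1-0.485)·(-3.73,2.13) + 0.485·(-2.62,3.56) = (-3.1917,2.8236)
  v3: (1-0.485)·(-2.23,-0.48) + 0.485·(-4.16,0.95) = (-3.1660,0.2135)
  v4: (1-0.485)·(1.68,-2.73) + 0.485·(3.06,-2.6) = (2.3493,-2.6669)
Perimeter = Σ |v_{i+1} − v_i|:
  edge 1→2: √(-6.7750² + -0.8551²) = 6.8287 (running 6.8287)
  edge 2→3: √(0.0256² + -2.6100²) = 2.6101 (running 9.4388)
  edge 3→4: √(5.5153² + -2.8805²) = 6.2222 (running 15.6611)
  edge 4→1: √(1.2340² + 6.3456²) = 6.4645 (running 22.1255)
Perimeter = 22.1255

Perimeter at t=0.485: 22.1255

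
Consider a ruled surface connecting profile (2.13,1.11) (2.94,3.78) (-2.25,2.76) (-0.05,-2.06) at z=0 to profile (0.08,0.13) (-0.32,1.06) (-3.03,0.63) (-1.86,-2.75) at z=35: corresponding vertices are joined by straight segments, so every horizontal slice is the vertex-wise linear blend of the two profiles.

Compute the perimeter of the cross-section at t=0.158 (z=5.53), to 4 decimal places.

Cross-section at t=0.158: each vertex is (1-t)·p0[i] + t·p1[i].
  v1: (1-0.158)·(2.13,1.11) + 0.158·(0.08,0.13) = (1.8061,0.9552)
  v2: (1-0.158)·(2.94,3.78) + 0.158·(-0.32,1.06) = (2.4249,3.3502)
  v3: (1-0.158)·(-2.25,2.76) + 0.158·(-3.03,0.63) = (-2.3732,2.4235)
  v4: (1-0.158)·(-0.05,-2.06) + 0.158·(-1.86,-2.75) = (-0.3360,-2.1690)
Perimeter = Σ |v_{i+1} − v_i|:
  edge 1→2: √(0.6188² + 2.3951²) = 2.4737 (running 2.4737)
  edge 2→3: √(-4.7982² + -0.9268²) = 4.8868 (running 7.3606)
  edge 3→4: √(2.0373² + -4.5925²) = 5.0241 (running 12.3846)
  edge 4→1: √(2.1421² + 3.1242²) = 3.7880 (running 16.1727)
Perimeter = 16.1727

Perimeter at t=0.158: 16.1727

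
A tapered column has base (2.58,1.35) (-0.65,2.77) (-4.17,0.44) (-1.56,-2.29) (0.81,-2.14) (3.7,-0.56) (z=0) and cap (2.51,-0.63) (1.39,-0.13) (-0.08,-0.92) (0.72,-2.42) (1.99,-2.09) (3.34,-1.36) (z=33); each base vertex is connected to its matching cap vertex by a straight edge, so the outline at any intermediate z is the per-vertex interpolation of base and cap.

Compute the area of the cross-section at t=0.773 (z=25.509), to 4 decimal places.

Cross-section at t=0.773: each vertex is (1-t)·p0[i] + t·p1[i].
  v1: (1-0.773)·(2.58,1.35) + 0.773·(2.51,-0.63) = (2.5259,-0.1805)
  v2: (1-0.773)·(-0.65,2.77) + 0.773·(1.39,-0.13) = (0.9269,0.5283)
  v3: (1-0.773)·(-4.17,0.44) + 0.773·(-0.08,-0.92) = (-1.0084,-0.6113)
  v4: (1-0.773)·(-1.56,-2.29) + 0.773·(0.72,-2.42) = (0.2024,-2.3905)
  v5: (1-0.773)·(0.81,-2.14) + 0.773·(1.99,-2.09) = (1.7221,-2.1014)
  v6: (1-0.773)·(3.7,-0.56) + 0.773·(3.34,-1.36) = (3.4217,-1.1784)
Shoelace sum Σ(x_i·y_{i+1} − x_{i+1}·y_i):
  i=1: 2.5259·0.5283 − 0.9269·-0.1805 = +1.5018 (running +1.5018)
  i=2: 0.9269·-0.6113 − -1.0084·0.5283 = -0.0339 (running +1.4679)
  i=3: -1.0084·-2.3905 − 0.2024·-0.6113 = +2.5344 (running +4.0023)
  i=4: 0.2024·-2.1014 − 1.7221·-2.3905 = +3.6914 (running +7.6937)
  i=5: 1.7221·-1.1784 − 3.4217·-2.1014 = +5.1609 (running +12.8545)
  i=6: 3.4217·-0.1805 − 2.5259·-1.1784 = +2.3588 (running +15.2133)
Area = |Σ|/2 = |15.2133|/2 = 7.6066

Area at t=0.773: 7.6066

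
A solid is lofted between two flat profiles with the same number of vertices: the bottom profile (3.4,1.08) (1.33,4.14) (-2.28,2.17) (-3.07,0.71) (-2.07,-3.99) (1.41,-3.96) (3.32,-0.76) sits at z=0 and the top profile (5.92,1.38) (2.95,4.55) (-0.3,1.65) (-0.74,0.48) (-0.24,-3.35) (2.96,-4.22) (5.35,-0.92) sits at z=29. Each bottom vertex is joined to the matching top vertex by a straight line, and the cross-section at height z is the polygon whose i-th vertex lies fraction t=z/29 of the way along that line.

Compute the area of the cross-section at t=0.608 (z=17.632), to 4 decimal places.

Cross-section at t=0.608: each vertex is (1-t)·p0[i] + t·p1[i].
  v1: (1-0.608)·(3.4,1.08) + 0.608·(5.92,1.38) = (4.9322,1.2624)
  v2: (1-0.608)·(1.33,4.14) + 0.608·(2.95,4.55) = (2.3150,4.3893)
  v3: (1-0.608)·(-2.28,2.17) + 0.608·(-0.3,1.65) = (-1.0762,1.8538)
  v4: (1-0.608)·(-3.07,0.71) + 0.608·(-0.74,0.48) = (-1.6534,0.5702)
  v5: (1-0.608)·(-2.07,-3.99) + 0.608·(-0.24,-3.35) = (-0.9574,-3.6009)
  v6: (1-0.608)·(1.41,-3.96) + 0.608·(2.96,-4.22) = (2.3524,-4.1181)
  v7: (1-0.608)·(3.32,-0.76) + 0.608·(5.35,-0.92) = (4.5542,-0.8573)
Shoelace sum Σ(x_i·y_{i+1} − x_{i+1}·y_i):
  i=1: 4.9322·4.3893 − 2.3150·1.2624 = +18.7262 (running +18.7262)
  i=2: 2.3150·1.8538 − -1.0762·4.3893 = +9.0151 (running +27.7414)
  i=3: -1.0762·0.5702 − -1.6534·1.8538 = +2.4515 (running +30.1928)
  i=4: -1.6534·-3.6009 − -0.9574·0.5702 = +6.4994 (running +36.6922)
  i=5: -0.9574·-4.1181 − 2.3524·-3.6009 = +12.4132 (running +49.1054)
  i=6: 2.3524·-0.8573 − 4.5542·-4.1181 = +16.7381 (running +65.8435)
  i=7: 4.5542·1.2624 − 4.9322·-0.8573 = +9.9775 (running +75.8210)
Area = |Σ|/2 = |75.8210|/2 = 37.9105

Area at t=0.608: 37.9105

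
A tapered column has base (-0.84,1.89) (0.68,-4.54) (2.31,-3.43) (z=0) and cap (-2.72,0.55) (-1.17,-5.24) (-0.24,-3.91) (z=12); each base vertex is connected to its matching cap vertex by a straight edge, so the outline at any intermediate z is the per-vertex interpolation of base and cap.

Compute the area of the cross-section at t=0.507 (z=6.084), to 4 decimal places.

Cross-section at t=0.507: each vertex is (1-t)·p0[i] + t·p1[i].
  v1: (1-0.507)·(-0.84,1.89) + 0.507·(-2.72,0.55) = (-1.7932,1.2106)
  v2: (1-0.507)·(0.68,-4.54) + 0.507·(-1.17,-5.24) = (-0.2579,-4.8949)
  v3: (1-0.507)·(2.31,-3.43) + 0.507·(-0.24,-3.91) = (1.0171,-3.6734)
Shoelace sum Σ(x_i·y_{i+1} − x_{i+1}·y_i):
  i=1: -1.7932·-4.8949 − -0.2579·1.2106 = +9.0896 (running +9.0896)
  i=2: -0.2579·-3.6734 − 1.0171·-4.8949 = +5.9264 (running +15.0160)
  i=3: 1.0171·1.2106 − -1.7932·-3.6734 = -5.3555 (running +9.6605)
Area = |Σ|/2 = |9.6605|/2 = 4.8302

Area at t=0.507: 4.8302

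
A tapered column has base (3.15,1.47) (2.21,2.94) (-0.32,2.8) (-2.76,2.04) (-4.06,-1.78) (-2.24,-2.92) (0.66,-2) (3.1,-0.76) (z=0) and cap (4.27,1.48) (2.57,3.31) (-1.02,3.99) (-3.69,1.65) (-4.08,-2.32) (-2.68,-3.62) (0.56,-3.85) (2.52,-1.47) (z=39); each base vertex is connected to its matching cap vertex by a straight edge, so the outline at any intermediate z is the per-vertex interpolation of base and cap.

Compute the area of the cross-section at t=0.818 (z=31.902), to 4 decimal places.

Area at t=0.818: 42.9055

Cross-section at t=0.818: each vertex is (1-t)·p0[i] + t·p1[i].
  v1: (1-0.818)·(3.15,1.47) + 0.818·(4.27,1.48) = (4.0662,1.4782)
  v2: (1-0.818)·(2.21,2.94) + 0.818·(2.57,3.31) = (2.5045,3.2427)
  v3: (1-0.818)·(-0.32,2.8) + 0.818·(-1.02,3.99) = (-0.8926,3.7734)
  v4: (1-0.818)·(-2.76,2.04) + 0.818·(-3.69,1.65) = (-3.5207,1.7210)
  v5: (1-0.818)·(-4.06,-1.78) + 0.818·(-4.08,-2.32) = (-4.0764,-2.2217)
  v6: (1-0.818)·(-2.24,-2.92) + 0.818·(-2.68,-3.62) = (-2.5999,-3.4926)
  v7: (1-0.818)·(0.66,-2) + 0.818·(0.56,-3.85) = (0.5782,-3.5133)
  v8: (1-0.818)·(3.1,-0.76) + 0.818·(2.52,-1.47) = (2.6256,-1.3408)
Shoelace sum Σ(x_i·y_{i+1} − x_{i+1}·y_i):
  i=1: 4.0662·3.2427 − 2.5045·1.4782 = +9.4831 (running +9.4831)
  i=2: 2.5045·3.7734 − -0.8926·3.2427 = +12.3449 (running +21.8280)
  i=3: -0.8926·1.7210 − -3.5207·3.7734 = +11.7491 (running +33.5770)
  i=4: -3.5207·-2.2217 − -4.0764·1.7210 = +14.8374 (running +48.4145)
  i=5: -4.0764·-3.4926 − -2.5999·-2.2217 = +8.4608 (running +56.8753)
  i=6: -2.5999·-3.5133 − 0.5782·-3.4926 = +11.1537 (running +68.0290)
  i=7: 0.5782·-1.3408 − 2.6256·-3.5133 = +8.4491 (running +76.4781)
  i=8: 2.6256·1.4782 − 4.0662·-1.3408 = +9.3329 (running +85.8110)
Area = |Σ|/2 = |85.8110|/2 = 42.9055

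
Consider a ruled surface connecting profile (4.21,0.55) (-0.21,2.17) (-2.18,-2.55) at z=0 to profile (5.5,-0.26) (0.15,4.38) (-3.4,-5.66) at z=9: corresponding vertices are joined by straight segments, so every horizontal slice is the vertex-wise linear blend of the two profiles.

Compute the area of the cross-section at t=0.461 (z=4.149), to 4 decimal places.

Cross-section at t=0.461: each vertex is (1-t)·p0[i] + t·p1[i].
  v1: (1-0.461)·(4.21,0.55) + 0.461·(5.5,-0.26) = (4.8047,0.1766)
  v2: (1-0.461)·(-0.21,2.17) + 0.461·(0.15,4.38) = (-0.0440,3.1888)
  v3: (1-0.461)·(-2.18,-2.55) + 0.461·(-3.4,-5.66) = (-2.7424,-3.9837)
Shoelace sum Σ(x_i·y_{i+1} − x_{i+1}·y_i):
  i=1: 4.8047·3.1888 − -0.0440·0.1766 = +15.3290 (running +15.3290)
  i=2: -0.0440·-3.9837 − -2.7424·3.1888 = +8.9205 (running +24.2495)
  i=3: -2.7424·0.1766 − 4.8047·-3.9837 = +18.6562 (running +42.9057)
Area = |Σ|/2 = |42.9057|/2 = 21.4529

Area at t=0.461: 21.4529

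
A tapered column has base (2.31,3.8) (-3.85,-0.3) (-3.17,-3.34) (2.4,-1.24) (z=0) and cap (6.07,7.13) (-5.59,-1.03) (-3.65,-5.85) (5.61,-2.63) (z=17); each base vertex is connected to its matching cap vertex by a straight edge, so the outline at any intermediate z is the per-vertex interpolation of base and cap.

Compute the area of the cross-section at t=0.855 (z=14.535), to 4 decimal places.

Cross-section at t=0.855: each vertex is (1-t)·p0[i] + t·p1[i].
  v1: (1-0.855)·(2.31,3.8) + 0.855·(6.07,7.13) = (5.5248,6.6471)
  v2: (1-0.855)·(-3.85,-0.3) + 0.855·(-5.59,-1.03) = (-5.3377,-0.9242)
  v3: (1-0.855)·(-3.17,-3.34) + 0.855·(-3.65,-5.85) = (-3.5804,-5.4860)
  v4: (1-0.855)·(2.4,-1.24) + 0.855·(5.61,-2.63) = (5.1445,-2.4285)
Shoelace sum Σ(x_i·y_{i+1} − x_{i+1}·y_i):
  i=1: 5.5248·-0.9242 − -5.3377·6.6471 = +30.3747 (running +30.3747)
  i=2: -5.3377·-5.4860 − -3.5804·-0.9242 = +25.9741 (running +56.3488)
  i=3: -3.5804·-2.4285 − 5.1445·-5.4860 = +36.9181 (running +93.2669)
  i=4: 5.1445·6.6471 − 5.5248·-2.4285 = +47.6133 (running +140.8802)
Area = |Σ|/2 = |140.8802|/2 = 70.4401

Area at t=0.855: 70.4401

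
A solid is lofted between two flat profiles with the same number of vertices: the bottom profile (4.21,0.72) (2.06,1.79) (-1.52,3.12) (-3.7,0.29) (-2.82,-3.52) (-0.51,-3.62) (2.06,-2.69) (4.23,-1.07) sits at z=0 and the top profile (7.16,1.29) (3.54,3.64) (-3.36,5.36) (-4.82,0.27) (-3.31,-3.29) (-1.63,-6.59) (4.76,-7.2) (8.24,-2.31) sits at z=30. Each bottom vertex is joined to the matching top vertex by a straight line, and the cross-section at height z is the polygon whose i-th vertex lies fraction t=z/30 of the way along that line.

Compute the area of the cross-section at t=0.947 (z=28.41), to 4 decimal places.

Area at t=0.947: 109.3705

Cross-section at t=0.947: each vertex is (1-t)·p0[i] + t·p1[i].
  v1: (1-0.947)·(4.21,0.72) + 0.947·(7.16,1.29) = (7.0037,1.2598)
  v2: (1-0.947)·(2.06,1.79) + 0.947·(3.54,3.64) = (3.4616,3.5420)
  v3: (1-0.947)·(-1.52,3.12) + 0.947·(-3.36,5.36) = (-3.2625,5.2413)
  v4: (1-0.947)·(-3.7,0.29) + 0.947·(-4.82,0.27) = (-4.7606,0.2711)
  v5: (1-0.947)·(-2.82,-3.52) + 0.947·(-3.31,-3.29) = (-3.2840,-3.3022)
  v6: (1-0.947)·(-0.51,-3.62) + 0.947·(-1.63,-6.59) = (-1.5706,-6.4326)
  v7: (1-0.947)·(2.06,-2.69) + 0.947·(4.76,-7.2) = (4.6169,-6.9610)
  v8: (1-0.947)·(4.23,-1.07) + 0.947·(8.24,-2.31) = (8.0275,-2.2443)
Shoelace sum Σ(x_i·y_{i+1} − x_{i+1}·y_i):
  i=1: 7.0037·3.5420 − 3.4616·1.2598 = +20.4457 (running +20.4457)
  i=2: 3.4616·5.2413 − -3.2625·3.5420 = +29.6985 (running +50.1443)
  i=3: -3.2625·0.2711 − -4.7606·5.2413 = +24.0675 (running +74.2118)
  i=4: -4.7606·-3.3022 − -3.2840·0.2711 = +16.6107 (running +90.8225)
  i=5: -3.2840·-6.4326 − -1.5706·-3.3022 = +15.9383 (running +106.7608)
  i=6: -1.5706·-6.9610 − 4.6169·-6.4326 = +40.6318 (running +147.3926)
  i=7: 4.6169·-2.2443 − 8.0275·-6.9610 = +45.5174 (running +192.9099)
  i=8: 8.0275·1.2598 − 7.0037·-2.2443 = +25.8311 (running +218.7410)
Area = |Σ|/2 = |218.7410|/2 = 109.3705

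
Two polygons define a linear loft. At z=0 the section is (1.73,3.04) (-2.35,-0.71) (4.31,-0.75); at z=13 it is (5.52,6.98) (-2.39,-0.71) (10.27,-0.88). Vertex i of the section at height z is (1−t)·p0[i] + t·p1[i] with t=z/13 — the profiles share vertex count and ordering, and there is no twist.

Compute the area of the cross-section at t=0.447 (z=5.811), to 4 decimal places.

Area at t=0.447: 26.0268

Cross-section at t=0.447: each vertex is (1-t)·p0[i] + t·p1[i].
  v1: (1-0.447)·(1.73,3.04) + 0.447·(5.52,6.98) = (3.4241,4.8012)
  v2: (1-0.447)·(-2.35,-0.71) + 0.447·(-2.39,-0.71) = (-2.3679,-0.7100)
  v3: (1-0.447)·(4.31,-0.75) + 0.447·(10.27,-0.88) = (6.9741,-0.8081)
Shoelace sum Σ(x_i·y_{i+1} − x_{i+1}·y_i):
  i=1: 3.4241·-0.7100 − -2.3679·4.8012 = +8.9375 (running +8.9375)
  i=2: -2.3679·-0.8081 − 6.9741·-0.7100 = +6.8651 (running +15.8026)
  i=3: 6.9741·4.8012 − 3.4241·-0.8081 = +36.2511 (running +52.0537)
Area = |Σ|/2 = |52.0537|/2 = 26.0268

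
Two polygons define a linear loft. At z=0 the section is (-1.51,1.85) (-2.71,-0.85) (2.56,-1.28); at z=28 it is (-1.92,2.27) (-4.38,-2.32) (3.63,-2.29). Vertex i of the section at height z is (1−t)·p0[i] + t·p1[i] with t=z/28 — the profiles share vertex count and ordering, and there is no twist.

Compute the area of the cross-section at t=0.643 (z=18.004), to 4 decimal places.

Cross-section at t=0.643: each vertex is (1-t)·p0[i] + t·p1[i].
  v1: (1-0.643)·(-1.51,1.85) + 0.643·(-1.92,2.27) = (-1.7736,2.1201)
  v2: (1-0.643)·(-2.71,-0.85) + 0.643·(-4.38,-2.32) = (-3.7838,-1.7952)
  v3: (1-0.643)·(2.56,-1.28) + 0.643·(3.63,-2.29) = (3.2480,-1.9294)
Shoelace sum Σ(x_i·y_{i+1} − x_{i+1}·y_i):
  i=1: -1.7736·-1.7952 − -3.7838·2.1201 = +11.2059 (running +11.2059)
  i=2: -3.7838·-1.9294 − 3.2480·-1.7952 = +13.1315 (running +24.3374)
  i=3: 3.2480·2.1201 − -1.7736·-1.9294 = +3.4639 (running +27.8013)
Area = |Σ|/2 = |27.8013|/2 = 13.9006

Area at t=0.643: 13.9006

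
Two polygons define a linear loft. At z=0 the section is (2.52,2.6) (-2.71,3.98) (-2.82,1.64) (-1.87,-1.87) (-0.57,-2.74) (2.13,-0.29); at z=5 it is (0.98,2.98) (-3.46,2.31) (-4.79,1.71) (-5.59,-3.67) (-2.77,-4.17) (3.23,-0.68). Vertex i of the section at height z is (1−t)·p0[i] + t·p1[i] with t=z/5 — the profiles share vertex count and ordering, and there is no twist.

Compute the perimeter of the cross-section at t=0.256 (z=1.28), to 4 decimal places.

Perimeter at t=0.256: 20.4859

Cross-section at t=0.256: each vertex is (1-t)·p0[i] + t·p1[i].
  v1: (1-0.256)·(2.52,2.6) + 0.256·(0.98,2.98) = (2.1258,2.6973)
  v2: (1-0.256)·(-2.71,3.98) + 0.256·(-3.46,2.31) = (-2.9020,3.5525)
  v3: (1-0.256)·(-2.82,1.64) + 0.256·(-4.79,1.71) = (-3.3243,1.6579)
  v4: (1-0.256)·(-1.87,-1.87) + 0.256·(-5.59,-3.67) = (-2.8223,-2.3308)
  v5: (1-0.256)·(-0.57,-2.74) + 0.256·(-2.77,-4.17) = (-1.1332,-3.1061)
  v6: (1-0.256)·(2.13,-0.29) + 0.256·(3.23,-0.68) = (2.4116,-0.3898)
Perimeter = Σ |v_{i+1} − v_i|:
  edge 1→2: √(-5.0278² + 0.8552²) = 5.1000 (running 5.1000)
  edge 2→3: √(-0.4223² + -1.8946²) = 1.9411 (running 7.0410)
  edge 3→4: √(0.5020² + -3.9887²) = 4.0202 (running 11.0612)
  edge 4→5: √(1.6891² + -0.7753²) = 1.8585 (running 12.9198)
  edge 5→6: √(3.5448² + 2.7162²) = 4.4658 (running 17.3856)
  edge 6→1: √(-0.2858² + 3.0871²) = 3.1003 (running 20.4859)
Perimeter = 20.4859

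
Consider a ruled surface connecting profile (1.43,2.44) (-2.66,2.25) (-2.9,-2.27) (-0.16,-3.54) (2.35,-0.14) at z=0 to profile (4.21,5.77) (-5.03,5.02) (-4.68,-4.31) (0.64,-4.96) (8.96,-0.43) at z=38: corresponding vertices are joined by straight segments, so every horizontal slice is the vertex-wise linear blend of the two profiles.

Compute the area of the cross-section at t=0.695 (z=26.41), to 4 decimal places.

Area at t=0.695: 76.6611

Cross-section at t=0.695: each vertex is (1-t)·p0[i] + t·p1[i].
  v1: (1-0.695)·(1.43,2.44) + 0.695·(4.21,5.77) = (3.3621,4.7543)
  v2: (1-0.695)·(-2.66,2.25) + 0.695·(-5.03,5.02) = (-4.3072,4.1751)
  v3: (1-0.695)·(-2.9,-2.27) + 0.695·(-4.68,-4.31) = (-4.1371,-3.6878)
  v4: (1-0.695)·(-0.16,-3.54) + 0.695·(0.64,-4.96) = (0.3960,-4.5269)
  v5: (1-0.695)·(2.35,-0.14) + 0.695·(8.96,-0.43) = (6.9440,-0.3415)
Shoelace sum Σ(x_i·y_{i+1} − x_{i+1}·y_i):
  i=1: 3.3621·4.1751 − -4.3072·4.7543 = +34.5150 (running +34.5150)
  i=2: -4.3072·-3.6878 − -4.1371·4.1751 = +33.1569 (running +67.6719)
  i=3: -4.1371·-4.5269 − 0.3960·-3.6878 = +20.1886 (running +87.8605)
  i=4: 0.3960·-0.3415 − 6.9440·-4.5269 = +31.2993 (running +119.1598)
  i=5: 6.9440·4.7543 − 3.3621·-0.3415 = +34.1623 (running +153.3221)
Area = |Σ|/2 = |153.3221|/2 = 76.6611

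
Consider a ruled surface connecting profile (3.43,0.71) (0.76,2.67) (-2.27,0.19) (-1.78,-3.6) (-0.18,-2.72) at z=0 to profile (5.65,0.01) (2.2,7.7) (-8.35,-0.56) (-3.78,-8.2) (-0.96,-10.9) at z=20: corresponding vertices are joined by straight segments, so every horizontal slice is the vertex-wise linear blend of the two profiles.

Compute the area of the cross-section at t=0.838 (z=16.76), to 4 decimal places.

Cross-section at t=0.838: each vertex is (1-t)·p0[i] + t·p1[i].
  v1: (1-0.838)·(3.43,0.71) + 0.838·(5.65,0.01) = (5.2904,0.1234)
  v2: (1-0.838)·(0.76,2.67) + 0.838·(2.2,7.7) = (1.9667,6.8851)
  v3: (1-0.838)·(-2.27,0.19) + 0.838·(-8.35,-0.56) = (-7.3650,-0.4385)
  v4: (1-0.838)·(-1.78,-3.6) + 0.838·(-3.78,-8.2) = (-3.4560,-7.4548)
  v5: (1-0.838)·(-0.18,-2.72) + 0.838·(-0.96,-10.9) = (-0.8336,-9.5748)
Shoelace sum Σ(x_i·y_{i+1} − x_{i+1}·y_i):
  i=1: 5.2904·6.8851 − 1.9667·0.1234 = +36.1822 (running +36.1822)
  i=2: 1.9667·-0.4385 − -7.3650·6.8851 = +49.8469 (running +86.0291)
  i=3: -7.3650·-7.4548 − -3.4560·-0.4385 = +53.3894 (running +139.4185)
  i=4: -3.4560·-9.5748 − -0.8336·-7.4548 = +26.8760 (running +166.2946)
  i=5: -0.8336·0.1234 − 5.2904·-9.5748 = +50.5515 (running +216.8461)
Area = |Σ|/2 = |216.8461|/2 = 108.4230

Area at t=0.838: 108.4230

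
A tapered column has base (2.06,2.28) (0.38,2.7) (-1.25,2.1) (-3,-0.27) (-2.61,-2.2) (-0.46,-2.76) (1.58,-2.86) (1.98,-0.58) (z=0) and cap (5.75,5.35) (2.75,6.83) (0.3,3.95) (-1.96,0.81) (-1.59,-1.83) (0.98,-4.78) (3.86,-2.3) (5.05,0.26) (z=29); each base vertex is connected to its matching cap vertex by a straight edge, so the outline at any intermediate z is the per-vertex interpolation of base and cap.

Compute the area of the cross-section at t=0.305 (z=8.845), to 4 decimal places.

Area at t=0.305: 30.4463

Cross-section at t=0.305: each vertex is (1-t)·p0[i] + t·p1[i].
  v1: (1-0.305)·(2.06,2.28) + 0.305·(5.75,5.35) = (3.1855,3.2163)
  v2: (1-0.305)·(0.38,2.7) + 0.305·(2.75,6.83) = (1.1029,3.9596)
  v3: (1-0.305)·(-1.25,2.1) + 0.305·(0.3,3.95) = (-0.7773,2.6643)
  v4: (1-0.305)·(-3,-0.27) + 0.305·(-1.96,0.81) = (-2.6828,0.0594)
  v5: (1-0.305)·(-2.61,-2.2) + 0.305·(-1.59,-1.83) = (-2.2989,-2.0872)
  v6: (1-0.305)·(-0.46,-2.76) + 0.305·(0.98,-4.78) = (-0.0208,-3.3761)
  v7: (1-0.305)·(1.58,-2.86) + 0.305·(3.86,-2.3) = (2.2754,-2.6892)
  v8: (1-0.305)·(1.98,-0.58) + 0.305·(5.05,0.26) = (2.9163,-0.3238)
Shoelace sum Σ(x_i·y_{i+1} − x_{i+1}·y_i):
  i=1: 3.1855·3.9596 − 1.1029·3.2163 = +9.0661 (running +9.0661)
  i=2: 1.1029·2.6643 − -0.7773·3.9596 = +6.0159 (running +15.0820)
  i=3: -0.7773·0.0594 − -2.6828·2.6643 = +7.1015 (running +22.1835)
  i=4: -2.6828·-2.0872 − -2.2989·0.0594 = +5.7360 (running +27.9195)
  i=5: -2.2989·-3.3761 − -0.0208·-2.0872 = +7.7179 (running +35.6374)
  i=6: -0.0208·-2.6892 − 2.2754·-3.3761 = +7.7379 (running +43.3753)
  i=7: 2.2754·-0.3238 − 2.9163·-2.6892 = +7.1059 (running +50.4812)
  i=8: 2.9163·3.2163 − 3.1855·-0.3238 = +10.4115 (running +60.8926)
Area = |Σ|/2 = |60.8926|/2 = 30.4463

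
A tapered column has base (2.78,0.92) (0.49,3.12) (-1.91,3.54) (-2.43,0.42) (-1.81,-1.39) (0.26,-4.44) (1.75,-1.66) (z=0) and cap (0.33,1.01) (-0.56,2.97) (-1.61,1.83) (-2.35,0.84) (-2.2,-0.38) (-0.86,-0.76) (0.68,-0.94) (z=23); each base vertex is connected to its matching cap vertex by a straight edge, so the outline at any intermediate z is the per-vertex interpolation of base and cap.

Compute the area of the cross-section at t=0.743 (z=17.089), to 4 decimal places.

Area at t=0.743: 11.1497

Cross-section at t=0.743: each vertex is (1-t)·p0[i] + t·p1[i].
  v1: (1-0.743)·(2.78,0.92) + 0.743·(0.33,1.01) = (0.9597,0.9869)
  v2: (1-0.743)·(0.49,3.12) + 0.743·(-0.56,2.97) = (-0.2902,3.0086)
  v3: (1-0.743)·(-1.91,3.54) + 0.743·(-1.61,1.83) = (-1.6871,2.2695)
  v4: (1-0.743)·(-2.43,0.42) + 0.743·(-2.35,0.84) = (-2.3706,0.7321)
  v5: (1-0.743)·(-1.81,-1.39) + 0.743·(-2.2,-0.38) = (-2.0998,-0.6396)
  v6: (1-0.743)·(0.26,-4.44) + 0.743·(-0.86,-0.76) = (-0.5722,-1.7058)
  v7: (1-0.743)·(1.75,-1.66) + 0.743·(0.68,-0.94) = (0.9550,-1.1250)
Shoelace sum Σ(x_i·y_{i+1} − x_{i+1}·y_i):
  i=1: 0.9597·3.0086 − -0.2902·0.9869 = +3.1735 (running +3.1735)
  i=2: -0.2902·2.2695 − -1.6871·3.0086 = +4.4172 (running +7.5907)
  i=3: -1.6871·0.7321 − -2.3706·2.2695 = +4.1449 (running +11.7356)
  i=4: -2.3706·-0.6396 − -2.0998·0.7321 = +3.0533 (running +14.7889)
  i=5: -2.0998·-1.7058 − -0.5722·-0.6396 = +3.2158 (running +18.0047)
  i=6: -0.5722·-1.1250 − 0.9550·-1.7058 = +2.2727 (running +20.2773)
  i=7: 0.9550·0.9869 − 0.9597·-1.1250 = +2.0221 (running +22.2994)
Area = |Σ|/2 = |22.2994|/2 = 11.1497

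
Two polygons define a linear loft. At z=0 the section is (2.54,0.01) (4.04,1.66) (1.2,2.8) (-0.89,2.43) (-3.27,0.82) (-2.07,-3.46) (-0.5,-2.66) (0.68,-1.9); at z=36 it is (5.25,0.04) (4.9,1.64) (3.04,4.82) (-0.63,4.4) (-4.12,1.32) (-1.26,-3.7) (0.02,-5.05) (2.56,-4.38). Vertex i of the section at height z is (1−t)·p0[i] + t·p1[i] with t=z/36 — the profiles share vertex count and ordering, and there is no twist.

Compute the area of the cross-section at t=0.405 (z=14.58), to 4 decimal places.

Cross-section at t=0.405: each vertex is (1-t)·p0[i] + t·p1[i].
  v1: (1-0.405)·(2.54,0.01) + 0.405·(5.25,0.04) = (3.6376,0.0222)
  v2: (1-0.405)·(4.04,1.66) + 0.405·(4.9,1.64) = (4.3883,1.6519)
  v3: (1-0.405)·(1.2,2.8) + 0.405·(3.04,4.82) = (1.9452,3.6181)
  v4: (1-0.405)·(-0.89,2.43) + 0.405·(-0.63,4.4) = (-0.7847,3.2279)
  v5: (1-0.405)·(-3.27,0.82) + 0.405·(-4.12,1.32) = (-3.6143,1.0225)
  v6: (1-0.405)·(-2.07,-3.46) + 0.405·(-1.26,-3.7) = (-1.7420,-3.5572)
  v7: (1-0.405)·(-0.5,-2.66) + 0.405·(0.02,-5.05) = (-0.2894,-3.6280)
  v8: (1-0.405)·(0.68,-1.9) + 0.405·(2.56,-4.38) = (1.4414,-2.9044)
Shoelace sum Σ(x_i·y_{i+1} − x_{i+1}·y_i):
  i=1: 3.6376·1.6519 − 4.3883·0.0222 = +5.9117 (running +5.9117)
  i=2: 4.3883·3.6181 − 1.9452·1.6519 = +12.6640 (running +18.5757)
  i=3: 1.9452·3.2279 − -0.7847·3.6181 = +9.1179 (running +27.6936)
  i=4: -0.7847·1.0225 − -3.6143·3.2279 = +10.8639 (running +38.5575)
  i=5: -3.6143·-3.5572 − -1.7420·1.0225 = +14.6378 (running +53.1953)
  i=6: -1.7420·-3.6280 − -0.2894·-3.5572 = +5.2903 (running +58.4855)
  i=7: -0.2894·-2.9044 − 1.4414·-3.6280 = +6.0699 (running +64.5554)
  i=8: 1.4414·0.0222 − 3.6376·-2.9044 = +10.5968 (running +75.1522)
Area = |Σ|/2 = |75.1522|/2 = 37.5761

Area at t=0.405: 37.5761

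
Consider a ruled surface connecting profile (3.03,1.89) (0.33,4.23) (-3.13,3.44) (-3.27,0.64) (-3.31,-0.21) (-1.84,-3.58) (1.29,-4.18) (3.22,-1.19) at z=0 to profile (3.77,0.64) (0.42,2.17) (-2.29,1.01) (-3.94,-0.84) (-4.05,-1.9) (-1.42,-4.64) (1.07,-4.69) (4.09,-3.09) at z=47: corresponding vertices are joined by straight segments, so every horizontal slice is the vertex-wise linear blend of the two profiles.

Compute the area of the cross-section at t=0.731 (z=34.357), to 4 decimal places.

Area at t=0.731: 41.0107

Cross-section at t=0.731: each vertex is (1-t)·p0[i] + t·p1[i].
  v1: (1-0.731)·(3.03,1.89) + 0.731·(3.77,0.64) = (3.5709,0.9763)
  v2: (1-0.731)·(0.33,4.23) + 0.731·(0.42,2.17) = (0.3958,2.7241)
  v3: (1-0.731)·(-3.13,3.44) + 0.731·(-2.29,1.01) = (-2.5160,1.6637)
  v4: (1-0.731)·(-3.27,0.64) + 0.731·(-3.94,-0.84) = (-3.7598,-0.4419)
  v5: (1-0.731)·(-3.31,-0.21) + 0.731·(-4.05,-1.9) = (-3.8509,-1.4454)
  v6: (1-0.731)·(-1.84,-3.58) + 0.731·(-1.42,-4.64) = (-1.5330,-4.3549)
  v7: (1-0.731)·(1.29,-4.18) + 0.731·(1.07,-4.69) = (1.1292,-4.5528)
  v8: (1-0.731)·(3.22,-1.19) + 0.731·(4.09,-3.09) = (3.8560,-2.5789)
Shoelace sum Σ(x_i·y_{i+1} − x_{i+1}·y_i):
  i=1: 3.5709·2.7241 − 0.3958·0.9763 = +9.3414 (running +9.3414)
  i=2: 0.3958·1.6637 − -2.5160·2.7241 = +7.5123 (running +16.8536)
  i=3: -2.5160·-0.4419 − -3.7598·1.6637 = +7.3668 (running +24.2204)
  i=4: -3.7598·-1.4454 − -3.8509·-0.4419 = +3.7327 (running +27.9531)
  i=5: -3.8509·-4.3549 − -1.5330·-1.4454 = +14.5546 (running +42.5076)
  i=6: -1.5330·-4.5528 − 1.1292·-4.3549 = +11.8968 (running +54.4044)
  i=7: 1.1292·-2.5789 − 3.8560·-4.5528 = +14.6435 (running +69.0479)
  i=8: 3.8560·0.9763 − 3.5709·-2.5789 = +12.9735 (running +82.0214)
Area = |Σ|/2 = |82.0214|/2 = 41.0107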